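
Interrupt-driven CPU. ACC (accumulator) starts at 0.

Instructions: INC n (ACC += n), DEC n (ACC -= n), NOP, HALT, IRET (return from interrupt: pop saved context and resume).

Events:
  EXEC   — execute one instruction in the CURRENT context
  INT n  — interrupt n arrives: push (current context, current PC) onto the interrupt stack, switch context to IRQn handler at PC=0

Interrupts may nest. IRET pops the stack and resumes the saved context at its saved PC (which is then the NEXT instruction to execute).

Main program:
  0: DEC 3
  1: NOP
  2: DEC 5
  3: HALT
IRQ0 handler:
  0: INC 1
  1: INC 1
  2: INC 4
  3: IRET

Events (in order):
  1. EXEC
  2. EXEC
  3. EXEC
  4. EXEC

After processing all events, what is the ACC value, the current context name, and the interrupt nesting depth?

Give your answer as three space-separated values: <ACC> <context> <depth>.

Event 1 (EXEC): [MAIN] PC=0: DEC 3 -> ACC=-3
Event 2 (EXEC): [MAIN] PC=1: NOP
Event 3 (EXEC): [MAIN] PC=2: DEC 5 -> ACC=-8
Event 4 (EXEC): [MAIN] PC=3: HALT

Answer: -8 MAIN 0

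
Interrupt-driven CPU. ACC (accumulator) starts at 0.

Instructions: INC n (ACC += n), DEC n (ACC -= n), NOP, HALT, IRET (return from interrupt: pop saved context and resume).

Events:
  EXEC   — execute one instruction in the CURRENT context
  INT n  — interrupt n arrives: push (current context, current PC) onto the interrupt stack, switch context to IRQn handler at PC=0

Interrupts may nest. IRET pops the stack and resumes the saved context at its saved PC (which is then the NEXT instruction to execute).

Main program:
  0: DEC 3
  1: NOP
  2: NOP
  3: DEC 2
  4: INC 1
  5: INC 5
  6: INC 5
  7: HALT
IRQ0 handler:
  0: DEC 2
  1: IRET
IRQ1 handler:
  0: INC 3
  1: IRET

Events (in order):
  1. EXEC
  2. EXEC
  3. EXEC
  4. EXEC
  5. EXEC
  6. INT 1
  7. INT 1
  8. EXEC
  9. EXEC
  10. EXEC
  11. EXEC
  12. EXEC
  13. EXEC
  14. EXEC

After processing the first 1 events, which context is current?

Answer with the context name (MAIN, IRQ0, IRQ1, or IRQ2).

Event 1 (EXEC): [MAIN] PC=0: DEC 3 -> ACC=-3

Answer: MAIN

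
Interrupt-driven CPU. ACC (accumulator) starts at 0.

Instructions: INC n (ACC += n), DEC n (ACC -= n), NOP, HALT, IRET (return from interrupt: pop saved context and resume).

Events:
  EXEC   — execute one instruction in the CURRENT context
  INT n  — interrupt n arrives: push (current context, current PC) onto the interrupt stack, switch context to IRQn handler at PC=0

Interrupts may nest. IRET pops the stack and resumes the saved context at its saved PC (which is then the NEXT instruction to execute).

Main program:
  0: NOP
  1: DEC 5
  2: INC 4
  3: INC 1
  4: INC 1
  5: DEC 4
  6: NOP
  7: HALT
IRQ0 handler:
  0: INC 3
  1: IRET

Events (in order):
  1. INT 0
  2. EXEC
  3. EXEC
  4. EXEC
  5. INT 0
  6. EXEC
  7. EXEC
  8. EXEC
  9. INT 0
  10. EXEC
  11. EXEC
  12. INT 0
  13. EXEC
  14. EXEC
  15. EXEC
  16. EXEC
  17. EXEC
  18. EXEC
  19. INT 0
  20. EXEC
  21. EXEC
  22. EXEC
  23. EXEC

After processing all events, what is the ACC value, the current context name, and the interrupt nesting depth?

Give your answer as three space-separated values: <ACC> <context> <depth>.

Answer: 12 MAIN 0

Derivation:
Event 1 (INT 0): INT 0 arrives: push (MAIN, PC=0), enter IRQ0 at PC=0 (depth now 1)
Event 2 (EXEC): [IRQ0] PC=0: INC 3 -> ACC=3
Event 3 (EXEC): [IRQ0] PC=1: IRET -> resume MAIN at PC=0 (depth now 0)
Event 4 (EXEC): [MAIN] PC=0: NOP
Event 5 (INT 0): INT 0 arrives: push (MAIN, PC=1), enter IRQ0 at PC=0 (depth now 1)
Event 6 (EXEC): [IRQ0] PC=0: INC 3 -> ACC=6
Event 7 (EXEC): [IRQ0] PC=1: IRET -> resume MAIN at PC=1 (depth now 0)
Event 8 (EXEC): [MAIN] PC=1: DEC 5 -> ACC=1
Event 9 (INT 0): INT 0 arrives: push (MAIN, PC=2), enter IRQ0 at PC=0 (depth now 1)
Event 10 (EXEC): [IRQ0] PC=0: INC 3 -> ACC=4
Event 11 (EXEC): [IRQ0] PC=1: IRET -> resume MAIN at PC=2 (depth now 0)
Event 12 (INT 0): INT 0 arrives: push (MAIN, PC=2), enter IRQ0 at PC=0 (depth now 1)
Event 13 (EXEC): [IRQ0] PC=0: INC 3 -> ACC=7
Event 14 (EXEC): [IRQ0] PC=1: IRET -> resume MAIN at PC=2 (depth now 0)
Event 15 (EXEC): [MAIN] PC=2: INC 4 -> ACC=11
Event 16 (EXEC): [MAIN] PC=3: INC 1 -> ACC=12
Event 17 (EXEC): [MAIN] PC=4: INC 1 -> ACC=13
Event 18 (EXEC): [MAIN] PC=5: DEC 4 -> ACC=9
Event 19 (INT 0): INT 0 arrives: push (MAIN, PC=6), enter IRQ0 at PC=0 (depth now 1)
Event 20 (EXEC): [IRQ0] PC=0: INC 3 -> ACC=12
Event 21 (EXEC): [IRQ0] PC=1: IRET -> resume MAIN at PC=6 (depth now 0)
Event 22 (EXEC): [MAIN] PC=6: NOP
Event 23 (EXEC): [MAIN] PC=7: HALT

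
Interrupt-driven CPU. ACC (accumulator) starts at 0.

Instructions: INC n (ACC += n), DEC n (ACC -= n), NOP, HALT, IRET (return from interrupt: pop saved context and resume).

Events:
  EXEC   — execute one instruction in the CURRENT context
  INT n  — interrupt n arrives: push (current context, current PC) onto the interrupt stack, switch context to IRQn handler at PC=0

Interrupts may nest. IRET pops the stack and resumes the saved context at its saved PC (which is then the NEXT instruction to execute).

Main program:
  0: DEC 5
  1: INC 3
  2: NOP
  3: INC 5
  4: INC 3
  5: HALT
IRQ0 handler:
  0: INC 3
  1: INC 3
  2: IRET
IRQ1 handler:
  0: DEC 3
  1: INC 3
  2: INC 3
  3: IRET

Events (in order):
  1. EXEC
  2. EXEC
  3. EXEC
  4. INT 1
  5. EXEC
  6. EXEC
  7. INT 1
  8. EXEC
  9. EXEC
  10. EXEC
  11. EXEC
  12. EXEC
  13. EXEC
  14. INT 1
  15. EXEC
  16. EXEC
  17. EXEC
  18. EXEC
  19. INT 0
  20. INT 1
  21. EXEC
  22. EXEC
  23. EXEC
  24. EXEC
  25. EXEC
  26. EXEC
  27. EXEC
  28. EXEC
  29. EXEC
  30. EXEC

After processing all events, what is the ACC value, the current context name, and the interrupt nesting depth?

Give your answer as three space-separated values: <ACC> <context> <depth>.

Answer: 24 MAIN 0

Derivation:
Event 1 (EXEC): [MAIN] PC=0: DEC 5 -> ACC=-5
Event 2 (EXEC): [MAIN] PC=1: INC 3 -> ACC=-2
Event 3 (EXEC): [MAIN] PC=2: NOP
Event 4 (INT 1): INT 1 arrives: push (MAIN, PC=3), enter IRQ1 at PC=0 (depth now 1)
Event 5 (EXEC): [IRQ1] PC=0: DEC 3 -> ACC=-5
Event 6 (EXEC): [IRQ1] PC=1: INC 3 -> ACC=-2
Event 7 (INT 1): INT 1 arrives: push (IRQ1, PC=2), enter IRQ1 at PC=0 (depth now 2)
Event 8 (EXEC): [IRQ1] PC=0: DEC 3 -> ACC=-5
Event 9 (EXEC): [IRQ1] PC=1: INC 3 -> ACC=-2
Event 10 (EXEC): [IRQ1] PC=2: INC 3 -> ACC=1
Event 11 (EXEC): [IRQ1] PC=3: IRET -> resume IRQ1 at PC=2 (depth now 1)
Event 12 (EXEC): [IRQ1] PC=2: INC 3 -> ACC=4
Event 13 (EXEC): [IRQ1] PC=3: IRET -> resume MAIN at PC=3 (depth now 0)
Event 14 (INT 1): INT 1 arrives: push (MAIN, PC=3), enter IRQ1 at PC=0 (depth now 1)
Event 15 (EXEC): [IRQ1] PC=0: DEC 3 -> ACC=1
Event 16 (EXEC): [IRQ1] PC=1: INC 3 -> ACC=4
Event 17 (EXEC): [IRQ1] PC=2: INC 3 -> ACC=7
Event 18 (EXEC): [IRQ1] PC=3: IRET -> resume MAIN at PC=3 (depth now 0)
Event 19 (INT 0): INT 0 arrives: push (MAIN, PC=3), enter IRQ0 at PC=0 (depth now 1)
Event 20 (INT 1): INT 1 arrives: push (IRQ0, PC=0), enter IRQ1 at PC=0 (depth now 2)
Event 21 (EXEC): [IRQ1] PC=0: DEC 3 -> ACC=4
Event 22 (EXEC): [IRQ1] PC=1: INC 3 -> ACC=7
Event 23 (EXEC): [IRQ1] PC=2: INC 3 -> ACC=10
Event 24 (EXEC): [IRQ1] PC=3: IRET -> resume IRQ0 at PC=0 (depth now 1)
Event 25 (EXEC): [IRQ0] PC=0: INC 3 -> ACC=13
Event 26 (EXEC): [IRQ0] PC=1: INC 3 -> ACC=16
Event 27 (EXEC): [IRQ0] PC=2: IRET -> resume MAIN at PC=3 (depth now 0)
Event 28 (EXEC): [MAIN] PC=3: INC 5 -> ACC=21
Event 29 (EXEC): [MAIN] PC=4: INC 3 -> ACC=24
Event 30 (EXEC): [MAIN] PC=5: HALT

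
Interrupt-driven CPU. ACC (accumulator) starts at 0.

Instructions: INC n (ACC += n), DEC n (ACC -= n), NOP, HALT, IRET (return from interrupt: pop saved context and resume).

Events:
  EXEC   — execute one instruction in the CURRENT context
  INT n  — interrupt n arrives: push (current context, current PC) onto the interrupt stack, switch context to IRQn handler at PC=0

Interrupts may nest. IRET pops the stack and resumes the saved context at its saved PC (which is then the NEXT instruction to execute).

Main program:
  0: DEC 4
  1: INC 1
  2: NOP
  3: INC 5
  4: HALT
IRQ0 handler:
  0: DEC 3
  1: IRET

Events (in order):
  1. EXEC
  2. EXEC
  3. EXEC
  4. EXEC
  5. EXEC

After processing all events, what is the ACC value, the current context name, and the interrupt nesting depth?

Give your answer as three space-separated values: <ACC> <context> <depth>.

Answer: 2 MAIN 0

Derivation:
Event 1 (EXEC): [MAIN] PC=0: DEC 4 -> ACC=-4
Event 2 (EXEC): [MAIN] PC=1: INC 1 -> ACC=-3
Event 3 (EXEC): [MAIN] PC=2: NOP
Event 4 (EXEC): [MAIN] PC=3: INC 5 -> ACC=2
Event 5 (EXEC): [MAIN] PC=4: HALT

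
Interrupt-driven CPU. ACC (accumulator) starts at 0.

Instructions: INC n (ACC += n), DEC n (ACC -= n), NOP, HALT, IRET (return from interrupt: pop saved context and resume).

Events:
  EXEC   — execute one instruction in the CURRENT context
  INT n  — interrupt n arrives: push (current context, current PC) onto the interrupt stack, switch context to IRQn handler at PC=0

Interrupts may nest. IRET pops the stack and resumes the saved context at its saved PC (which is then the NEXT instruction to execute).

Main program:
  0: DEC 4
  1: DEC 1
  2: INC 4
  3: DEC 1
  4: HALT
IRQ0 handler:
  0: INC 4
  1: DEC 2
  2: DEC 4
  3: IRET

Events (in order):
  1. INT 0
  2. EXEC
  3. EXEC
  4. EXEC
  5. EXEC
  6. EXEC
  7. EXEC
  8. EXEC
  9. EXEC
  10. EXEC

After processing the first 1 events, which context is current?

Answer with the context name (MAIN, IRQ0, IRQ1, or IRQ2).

Event 1 (INT 0): INT 0 arrives: push (MAIN, PC=0), enter IRQ0 at PC=0 (depth now 1)

Answer: IRQ0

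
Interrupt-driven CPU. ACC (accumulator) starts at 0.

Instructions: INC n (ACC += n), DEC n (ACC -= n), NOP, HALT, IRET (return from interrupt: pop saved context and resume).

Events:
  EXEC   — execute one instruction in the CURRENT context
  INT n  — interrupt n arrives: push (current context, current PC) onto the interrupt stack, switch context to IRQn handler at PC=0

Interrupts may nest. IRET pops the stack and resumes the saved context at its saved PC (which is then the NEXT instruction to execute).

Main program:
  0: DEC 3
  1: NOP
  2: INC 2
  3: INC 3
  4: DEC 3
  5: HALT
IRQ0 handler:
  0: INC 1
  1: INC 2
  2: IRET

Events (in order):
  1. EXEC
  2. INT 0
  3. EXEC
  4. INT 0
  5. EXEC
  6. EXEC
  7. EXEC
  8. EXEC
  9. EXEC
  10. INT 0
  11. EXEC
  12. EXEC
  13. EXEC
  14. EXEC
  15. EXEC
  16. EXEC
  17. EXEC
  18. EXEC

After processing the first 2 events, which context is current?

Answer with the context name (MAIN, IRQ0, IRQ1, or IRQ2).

Event 1 (EXEC): [MAIN] PC=0: DEC 3 -> ACC=-3
Event 2 (INT 0): INT 0 arrives: push (MAIN, PC=1), enter IRQ0 at PC=0 (depth now 1)

Answer: IRQ0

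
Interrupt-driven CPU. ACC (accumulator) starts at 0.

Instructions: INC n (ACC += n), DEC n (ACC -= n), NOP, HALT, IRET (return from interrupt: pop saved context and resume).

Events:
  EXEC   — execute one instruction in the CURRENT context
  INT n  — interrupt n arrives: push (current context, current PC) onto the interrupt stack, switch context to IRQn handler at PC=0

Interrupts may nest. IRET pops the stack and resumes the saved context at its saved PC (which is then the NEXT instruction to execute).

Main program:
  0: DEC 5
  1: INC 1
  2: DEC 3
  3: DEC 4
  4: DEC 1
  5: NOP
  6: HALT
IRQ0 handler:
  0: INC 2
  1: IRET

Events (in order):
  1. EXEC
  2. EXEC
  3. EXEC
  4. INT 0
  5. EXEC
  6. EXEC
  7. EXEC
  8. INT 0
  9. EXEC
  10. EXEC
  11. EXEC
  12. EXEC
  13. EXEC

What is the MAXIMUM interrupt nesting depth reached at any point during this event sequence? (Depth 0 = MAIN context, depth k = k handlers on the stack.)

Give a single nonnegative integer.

Answer: 1

Derivation:
Event 1 (EXEC): [MAIN] PC=0: DEC 5 -> ACC=-5 [depth=0]
Event 2 (EXEC): [MAIN] PC=1: INC 1 -> ACC=-4 [depth=0]
Event 3 (EXEC): [MAIN] PC=2: DEC 3 -> ACC=-7 [depth=0]
Event 4 (INT 0): INT 0 arrives: push (MAIN, PC=3), enter IRQ0 at PC=0 (depth now 1) [depth=1]
Event 5 (EXEC): [IRQ0] PC=0: INC 2 -> ACC=-5 [depth=1]
Event 6 (EXEC): [IRQ0] PC=1: IRET -> resume MAIN at PC=3 (depth now 0) [depth=0]
Event 7 (EXEC): [MAIN] PC=3: DEC 4 -> ACC=-9 [depth=0]
Event 8 (INT 0): INT 0 arrives: push (MAIN, PC=4), enter IRQ0 at PC=0 (depth now 1) [depth=1]
Event 9 (EXEC): [IRQ0] PC=0: INC 2 -> ACC=-7 [depth=1]
Event 10 (EXEC): [IRQ0] PC=1: IRET -> resume MAIN at PC=4 (depth now 0) [depth=0]
Event 11 (EXEC): [MAIN] PC=4: DEC 1 -> ACC=-8 [depth=0]
Event 12 (EXEC): [MAIN] PC=5: NOP [depth=0]
Event 13 (EXEC): [MAIN] PC=6: HALT [depth=0]
Max depth observed: 1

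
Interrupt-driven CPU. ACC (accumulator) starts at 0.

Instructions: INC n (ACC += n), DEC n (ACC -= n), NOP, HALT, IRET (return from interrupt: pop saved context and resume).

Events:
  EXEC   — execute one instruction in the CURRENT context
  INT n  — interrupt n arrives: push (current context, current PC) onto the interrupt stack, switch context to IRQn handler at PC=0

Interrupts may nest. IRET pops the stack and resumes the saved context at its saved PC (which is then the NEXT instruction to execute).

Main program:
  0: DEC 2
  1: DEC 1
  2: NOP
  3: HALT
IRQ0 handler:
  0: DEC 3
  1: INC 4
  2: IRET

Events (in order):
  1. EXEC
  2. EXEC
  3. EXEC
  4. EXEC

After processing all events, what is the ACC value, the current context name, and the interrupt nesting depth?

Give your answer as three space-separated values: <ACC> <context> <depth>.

Event 1 (EXEC): [MAIN] PC=0: DEC 2 -> ACC=-2
Event 2 (EXEC): [MAIN] PC=1: DEC 1 -> ACC=-3
Event 3 (EXEC): [MAIN] PC=2: NOP
Event 4 (EXEC): [MAIN] PC=3: HALT

Answer: -3 MAIN 0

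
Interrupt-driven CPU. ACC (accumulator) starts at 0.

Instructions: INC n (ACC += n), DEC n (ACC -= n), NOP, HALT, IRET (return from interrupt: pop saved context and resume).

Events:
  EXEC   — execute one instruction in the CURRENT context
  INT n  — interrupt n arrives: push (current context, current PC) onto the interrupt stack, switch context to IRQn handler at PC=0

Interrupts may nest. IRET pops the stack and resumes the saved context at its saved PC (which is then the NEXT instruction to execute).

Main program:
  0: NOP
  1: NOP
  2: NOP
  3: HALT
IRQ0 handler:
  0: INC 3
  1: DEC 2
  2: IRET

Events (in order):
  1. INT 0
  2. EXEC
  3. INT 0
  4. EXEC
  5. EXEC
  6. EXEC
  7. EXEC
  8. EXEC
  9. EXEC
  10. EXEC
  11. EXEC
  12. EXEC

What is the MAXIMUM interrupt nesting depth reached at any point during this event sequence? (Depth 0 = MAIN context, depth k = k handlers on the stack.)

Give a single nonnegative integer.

Event 1 (INT 0): INT 0 arrives: push (MAIN, PC=0), enter IRQ0 at PC=0 (depth now 1) [depth=1]
Event 2 (EXEC): [IRQ0] PC=0: INC 3 -> ACC=3 [depth=1]
Event 3 (INT 0): INT 0 arrives: push (IRQ0, PC=1), enter IRQ0 at PC=0 (depth now 2) [depth=2]
Event 4 (EXEC): [IRQ0] PC=0: INC 3 -> ACC=6 [depth=2]
Event 5 (EXEC): [IRQ0] PC=1: DEC 2 -> ACC=4 [depth=2]
Event 6 (EXEC): [IRQ0] PC=2: IRET -> resume IRQ0 at PC=1 (depth now 1) [depth=1]
Event 7 (EXEC): [IRQ0] PC=1: DEC 2 -> ACC=2 [depth=1]
Event 8 (EXEC): [IRQ0] PC=2: IRET -> resume MAIN at PC=0 (depth now 0) [depth=0]
Event 9 (EXEC): [MAIN] PC=0: NOP [depth=0]
Event 10 (EXEC): [MAIN] PC=1: NOP [depth=0]
Event 11 (EXEC): [MAIN] PC=2: NOP [depth=0]
Event 12 (EXEC): [MAIN] PC=3: HALT [depth=0]
Max depth observed: 2

Answer: 2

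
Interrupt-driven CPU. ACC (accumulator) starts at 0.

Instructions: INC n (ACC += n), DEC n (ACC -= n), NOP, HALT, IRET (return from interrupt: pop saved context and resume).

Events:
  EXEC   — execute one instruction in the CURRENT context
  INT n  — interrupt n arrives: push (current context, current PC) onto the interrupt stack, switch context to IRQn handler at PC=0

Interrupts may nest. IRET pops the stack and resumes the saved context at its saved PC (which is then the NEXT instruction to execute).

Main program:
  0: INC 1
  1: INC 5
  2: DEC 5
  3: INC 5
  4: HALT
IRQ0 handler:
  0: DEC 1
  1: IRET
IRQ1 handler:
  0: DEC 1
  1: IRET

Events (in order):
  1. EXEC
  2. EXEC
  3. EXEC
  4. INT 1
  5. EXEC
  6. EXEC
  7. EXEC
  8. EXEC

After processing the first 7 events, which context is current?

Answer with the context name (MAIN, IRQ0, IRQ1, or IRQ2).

Answer: MAIN

Derivation:
Event 1 (EXEC): [MAIN] PC=0: INC 1 -> ACC=1
Event 2 (EXEC): [MAIN] PC=1: INC 5 -> ACC=6
Event 3 (EXEC): [MAIN] PC=2: DEC 5 -> ACC=1
Event 4 (INT 1): INT 1 arrives: push (MAIN, PC=3), enter IRQ1 at PC=0 (depth now 1)
Event 5 (EXEC): [IRQ1] PC=0: DEC 1 -> ACC=0
Event 6 (EXEC): [IRQ1] PC=1: IRET -> resume MAIN at PC=3 (depth now 0)
Event 7 (EXEC): [MAIN] PC=3: INC 5 -> ACC=5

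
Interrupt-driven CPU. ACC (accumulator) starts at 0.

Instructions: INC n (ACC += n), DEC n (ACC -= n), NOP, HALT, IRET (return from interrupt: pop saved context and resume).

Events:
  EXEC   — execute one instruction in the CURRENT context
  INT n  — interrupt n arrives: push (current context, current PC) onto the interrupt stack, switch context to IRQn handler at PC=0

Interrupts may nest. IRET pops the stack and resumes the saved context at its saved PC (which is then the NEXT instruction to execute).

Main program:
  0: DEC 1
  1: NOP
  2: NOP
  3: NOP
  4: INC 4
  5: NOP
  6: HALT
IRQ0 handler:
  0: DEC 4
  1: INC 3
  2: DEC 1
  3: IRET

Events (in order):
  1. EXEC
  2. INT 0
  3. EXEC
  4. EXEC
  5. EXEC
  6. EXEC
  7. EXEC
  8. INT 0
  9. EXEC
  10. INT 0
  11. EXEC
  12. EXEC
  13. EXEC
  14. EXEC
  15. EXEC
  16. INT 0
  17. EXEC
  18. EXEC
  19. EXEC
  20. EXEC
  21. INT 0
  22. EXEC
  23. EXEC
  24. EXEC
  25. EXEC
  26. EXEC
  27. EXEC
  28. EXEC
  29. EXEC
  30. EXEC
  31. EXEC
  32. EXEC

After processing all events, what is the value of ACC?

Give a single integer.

Answer: -7

Derivation:
Event 1 (EXEC): [MAIN] PC=0: DEC 1 -> ACC=-1
Event 2 (INT 0): INT 0 arrives: push (MAIN, PC=1), enter IRQ0 at PC=0 (depth now 1)
Event 3 (EXEC): [IRQ0] PC=0: DEC 4 -> ACC=-5
Event 4 (EXEC): [IRQ0] PC=1: INC 3 -> ACC=-2
Event 5 (EXEC): [IRQ0] PC=2: DEC 1 -> ACC=-3
Event 6 (EXEC): [IRQ0] PC=3: IRET -> resume MAIN at PC=1 (depth now 0)
Event 7 (EXEC): [MAIN] PC=1: NOP
Event 8 (INT 0): INT 0 arrives: push (MAIN, PC=2), enter IRQ0 at PC=0 (depth now 1)
Event 9 (EXEC): [IRQ0] PC=0: DEC 4 -> ACC=-7
Event 10 (INT 0): INT 0 arrives: push (IRQ0, PC=1), enter IRQ0 at PC=0 (depth now 2)
Event 11 (EXEC): [IRQ0] PC=0: DEC 4 -> ACC=-11
Event 12 (EXEC): [IRQ0] PC=1: INC 3 -> ACC=-8
Event 13 (EXEC): [IRQ0] PC=2: DEC 1 -> ACC=-9
Event 14 (EXEC): [IRQ0] PC=3: IRET -> resume IRQ0 at PC=1 (depth now 1)
Event 15 (EXEC): [IRQ0] PC=1: INC 3 -> ACC=-6
Event 16 (INT 0): INT 0 arrives: push (IRQ0, PC=2), enter IRQ0 at PC=0 (depth now 2)
Event 17 (EXEC): [IRQ0] PC=0: DEC 4 -> ACC=-10
Event 18 (EXEC): [IRQ0] PC=1: INC 3 -> ACC=-7
Event 19 (EXEC): [IRQ0] PC=2: DEC 1 -> ACC=-8
Event 20 (EXEC): [IRQ0] PC=3: IRET -> resume IRQ0 at PC=2 (depth now 1)
Event 21 (INT 0): INT 0 arrives: push (IRQ0, PC=2), enter IRQ0 at PC=0 (depth now 2)
Event 22 (EXEC): [IRQ0] PC=0: DEC 4 -> ACC=-12
Event 23 (EXEC): [IRQ0] PC=1: INC 3 -> ACC=-9
Event 24 (EXEC): [IRQ0] PC=2: DEC 1 -> ACC=-10
Event 25 (EXEC): [IRQ0] PC=3: IRET -> resume IRQ0 at PC=2 (depth now 1)
Event 26 (EXEC): [IRQ0] PC=2: DEC 1 -> ACC=-11
Event 27 (EXEC): [IRQ0] PC=3: IRET -> resume MAIN at PC=2 (depth now 0)
Event 28 (EXEC): [MAIN] PC=2: NOP
Event 29 (EXEC): [MAIN] PC=3: NOP
Event 30 (EXEC): [MAIN] PC=4: INC 4 -> ACC=-7
Event 31 (EXEC): [MAIN] PC=5: NOP
Event 32 (EXEC): [MAIN] PC=6: HALT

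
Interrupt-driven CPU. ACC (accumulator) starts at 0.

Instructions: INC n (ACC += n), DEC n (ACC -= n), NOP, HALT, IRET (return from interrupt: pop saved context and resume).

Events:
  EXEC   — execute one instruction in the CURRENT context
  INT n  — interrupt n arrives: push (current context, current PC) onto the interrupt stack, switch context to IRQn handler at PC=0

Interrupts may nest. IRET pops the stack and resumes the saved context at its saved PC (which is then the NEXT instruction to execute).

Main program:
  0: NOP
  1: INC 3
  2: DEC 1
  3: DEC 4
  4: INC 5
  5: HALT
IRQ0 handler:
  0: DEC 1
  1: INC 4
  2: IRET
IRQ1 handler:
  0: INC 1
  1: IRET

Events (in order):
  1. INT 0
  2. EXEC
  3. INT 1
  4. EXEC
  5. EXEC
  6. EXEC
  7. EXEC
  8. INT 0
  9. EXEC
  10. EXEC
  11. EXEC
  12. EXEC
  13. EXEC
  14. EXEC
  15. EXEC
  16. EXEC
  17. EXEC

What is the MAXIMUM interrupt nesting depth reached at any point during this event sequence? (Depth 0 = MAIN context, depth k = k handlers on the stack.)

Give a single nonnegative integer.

Answer: 2

Derivation:
Event 1 (INT 0): INT 0 arrives: push (MAIN, PC=0), enter IRQ0 at PC=0 (depth now 1) [depth=1]
Event 2 (EXEC): [IRQ0] PC=0: DEC 1 -> ACC=-1 [depth=1]
Event 3 (INT 1): INT 1 arrives: push (IRQ0, PC=1), enter IRQ1 at PC=0 (depth now 2) [depth=2]
Event 4 (EXEC): [IRQ1] PC=0: INC 1 -> ACC=0 [depth=2]
Event 5 (EXEC): [IRQ1] PC=1: IRET -> resume IRQ0 at PC=1 (depth now 1) [depth=1]
Event 6 (EXEC): [IRQ0] PC=1: INC 4 -> ACC=4 [depth=1]
Event 7 (EXEC): [IRQ0] PC=2: IRET -> resume MAIN at PC=0 (depth now 0) [depth=0]
Event 8 (INT 0): INT 0 arrives: push (MAIN, PC=0), enter IRQ0 at PC=0 (depth now 1) [depth=1]
Event 9 (EXEC): [IRQ0] PC=0: DEC 1 -> ACC=3 [depth=1]
Event 10 (EXEC): [IRQ0] PC=1: INC 4 -> ACC=7 [depth=1]
Event 11 (EXEC): [IRQ0] PC=2: IRET -> resume MAIN at PC=0 (depth now 0) [depth=0]
Event 12 (EXEC): [MAIN] PC=0: NOP [depth=0]
Event 13 (EXEC): [MAIN] PC=1: INC 3 -> ACC=10 [depth=0]
Event 14 (EXEC): [MAIN] PC=2: DEC 1 -> ACC=9 [depth=0]
Event 15 (EXEC): [MAIN] PC=3: DEC 4 -> ACC=5 [depth=0]
Event 16 (EXEC): [MAIN] PC=4: INC 5 -> ACC=10 [depth=0]
Event 17 (EXEC): [MAIN] PC=5: HALT [depth=0]
Max depth observed: 2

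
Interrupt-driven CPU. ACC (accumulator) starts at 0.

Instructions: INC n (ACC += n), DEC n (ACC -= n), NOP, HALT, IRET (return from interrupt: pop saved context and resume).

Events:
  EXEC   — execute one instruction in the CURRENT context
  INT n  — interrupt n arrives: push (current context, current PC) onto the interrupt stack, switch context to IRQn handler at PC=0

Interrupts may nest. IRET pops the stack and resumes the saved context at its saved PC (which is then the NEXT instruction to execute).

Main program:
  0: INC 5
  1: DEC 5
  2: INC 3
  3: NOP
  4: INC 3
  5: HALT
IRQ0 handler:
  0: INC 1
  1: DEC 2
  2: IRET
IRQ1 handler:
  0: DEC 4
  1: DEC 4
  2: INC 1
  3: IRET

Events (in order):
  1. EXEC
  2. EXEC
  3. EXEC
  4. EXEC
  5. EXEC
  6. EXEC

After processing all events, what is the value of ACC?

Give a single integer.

Answer: 6

Derivation:
Event 1 (EXEC): [MAIN] PC=0: INC 5 -> ACC=5
Event 2 (EXEC): [MAIN] PC=1: DEC 5 -> ACC=0
Event 3 (EXEC): [MAIN] PC=2: INC 3 -> ACC=3
Event 4 (EXEC): [MAIN] PC=3: NOP
Event 5 (EXEC): [MAIN] PC=4: INC 3 -> ACC=6
Event 6 (EXEC): [MAIN] PC=5: HALT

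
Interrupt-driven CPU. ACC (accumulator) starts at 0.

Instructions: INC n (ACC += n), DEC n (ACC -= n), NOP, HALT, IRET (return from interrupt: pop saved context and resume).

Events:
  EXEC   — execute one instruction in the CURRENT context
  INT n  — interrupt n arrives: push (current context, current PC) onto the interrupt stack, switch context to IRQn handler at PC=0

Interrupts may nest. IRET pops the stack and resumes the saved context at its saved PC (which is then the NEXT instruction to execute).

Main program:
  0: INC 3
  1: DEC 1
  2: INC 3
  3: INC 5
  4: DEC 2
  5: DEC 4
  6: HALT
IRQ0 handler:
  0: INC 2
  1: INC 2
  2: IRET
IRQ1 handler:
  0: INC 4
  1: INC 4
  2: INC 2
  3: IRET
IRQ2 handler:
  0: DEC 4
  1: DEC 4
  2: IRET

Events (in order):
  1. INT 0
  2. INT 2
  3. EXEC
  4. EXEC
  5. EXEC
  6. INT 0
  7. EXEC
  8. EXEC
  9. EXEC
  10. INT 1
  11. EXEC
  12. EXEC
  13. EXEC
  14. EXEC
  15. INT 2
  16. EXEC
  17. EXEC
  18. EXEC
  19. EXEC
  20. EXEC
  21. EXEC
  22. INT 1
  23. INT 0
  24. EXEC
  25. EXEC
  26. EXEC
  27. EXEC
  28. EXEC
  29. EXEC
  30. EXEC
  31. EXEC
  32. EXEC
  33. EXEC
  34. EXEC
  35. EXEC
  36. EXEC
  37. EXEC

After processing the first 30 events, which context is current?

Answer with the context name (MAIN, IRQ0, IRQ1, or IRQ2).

Answer: MAIN

Derivation:
Event 1 (INT 0): INT 0 arrives: push (MAIN, PC=0), enter IRQ0 at PC=0 (depth now 1)
Event 2 (INT 2): INT 2 arrives: push (IRQ0, PC=0), enter IRQ2 at PC=0 (depth now 2)
Event 3 (EXEC): [IRQ2] PC=0: DEC 4 -> ACC=-4
Event 4 (EXEC): [IRQ2] PC=1: DEC 4 -> ACC=-8
Event 5 (EXEC): [IRQ2] PC=2: IRET -> resume IRQ0 at PC=0 (depth now 1)
Event 6 (INT 0): INT 0 arrives: push (IRQ0, PC=0), enter IRQ0 at PC=0 (depth now 2)
Event 7 (EXEC): [IRQ0] PC=0: INC 2 -> ACC=-6
Event 8 (EXEC): [IRQ0] PC=1: INC 2 -> ACC=-4
Event 9 (EXEC): [IRQ0] PC=2: IRET -> resume IRQ0 at PC=0 (depth now 1)
Event 10 (INT 1): INT 1 arrives: push (IRQ0, PC=0), enter IRQ1 at PC=0 (depth now 2)
Event 11 (EXEC): [IRQ1] PC=0: INC 4 -> ACC=0
Event 12 (EXEC): [IRQ1] PC=1: INC 4 -> ACC=4
Event 13 (EXEC): [IRQ1] PC=2: INC 2 -> ACC=6
Event 14 (EXEC): [IRQ1] PC=3: IRET -> resume IRQ0 at PC=0 (depth now 1)
Event 15 (INT 2): INT 2 arrives: push (IRQ0, PC=0), enter IRQ2 at PC=0 (depth now 2)
Event 16 (EXEC): [IRQ2] PC=0: DEC 4 -> ACC=2
Event 17 (EXEC): [IRQ2] PC=1: DEC 4 -> ACC=-2
Event 18 (EXEC): [IRQ2] PC=2: IRET -> resume IRQ0 at PC=0 (depth now 1)
Event 19 (EXEC): [IRQ0] PC=0: INC 2 -> ACC=0
Event 20 (EXEC): [IRQ0] PC=1: INC 2 -> ACC=2
Event 21 (EXEC): [IRQ0] PC=2: IRET -> resume MAIN at PC=0 (depth now 0)
Event 22 (INT 1): INT 1 arrives: push (MAIN, PC=0), enter IRQ1 at PC=0 (depth now 1)
Event 23 (INT 0): INT 0 arrives: push (IRQ1, PC=0), enter IRQ0 at PC=0 (depth now 2)
Event 24 (EXEC): [IRQ0] PC=0: INC 2 -> ACC=4
Event 25 (EXEC): [IRQ0] PC=1: INC 2 -> ACC=6
Event 26 (EXEC): [IRQ0] PC=2: IRET -> resume IRQ1 at PC=0 (depth now 1)
Event 27 (EXEC): [IRQ1] PC=0: INC 4 -> ACC=10
Event 28 (EXEC): [IRQ1] PC=1: INC 4 -> ACC=14
Event 29 (EXEC): [IRQ1] PC=2: INC 2 -> ACC=16
Event 30 (EXEC): [IRQ1] PC=3: IRET -> resume MAIN at PC=0 (depth now 0)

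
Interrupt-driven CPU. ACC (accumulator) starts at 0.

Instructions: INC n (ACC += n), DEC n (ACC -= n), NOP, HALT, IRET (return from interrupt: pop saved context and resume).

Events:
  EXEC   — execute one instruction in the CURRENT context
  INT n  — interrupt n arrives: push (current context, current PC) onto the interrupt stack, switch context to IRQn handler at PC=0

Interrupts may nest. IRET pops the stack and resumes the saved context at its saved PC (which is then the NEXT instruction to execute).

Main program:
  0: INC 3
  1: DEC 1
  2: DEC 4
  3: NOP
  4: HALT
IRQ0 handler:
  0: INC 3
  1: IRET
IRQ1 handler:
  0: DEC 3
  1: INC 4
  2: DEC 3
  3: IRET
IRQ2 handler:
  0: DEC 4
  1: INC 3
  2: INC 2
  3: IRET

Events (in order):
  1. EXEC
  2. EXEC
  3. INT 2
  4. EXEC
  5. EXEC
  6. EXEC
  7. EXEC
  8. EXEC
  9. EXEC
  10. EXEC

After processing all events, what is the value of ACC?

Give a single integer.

Event 1 (EXEC): [MAIN] PC=0: INC 3 -> ACC=3
Event 2 (EXEC): [MAIN] PC=1: DEC 1 -> ACC=2
Event 3 (INT 2): INT 2 arrives: push (MAIN, PC=2), enter IRQ2 at PC=0 (depth now 1)
Event 4 (EXEC): [IRQ2] PC=0: DEC 4 -> ACC=-2
Event 5 (EXEC): [IRQ2] PC=1: INC 3 -> ACC=1
Event 6 (EXEC): [IRQ2] PC=2: INC 2 -> ACC=3
Event 7 (EXEC): [IRQ2] PC=3: IRET -> resume MAIN at PC=2 (depth now 0)
Event 8 (EXEC): [MAIN] PC=2: DEC 4 -> ACC=-1
Event 9 (EXEC): [MAIN] PC=3: NOP
Event 10 (EXEC): [MAIN] PC=4: HALT

Answer: -1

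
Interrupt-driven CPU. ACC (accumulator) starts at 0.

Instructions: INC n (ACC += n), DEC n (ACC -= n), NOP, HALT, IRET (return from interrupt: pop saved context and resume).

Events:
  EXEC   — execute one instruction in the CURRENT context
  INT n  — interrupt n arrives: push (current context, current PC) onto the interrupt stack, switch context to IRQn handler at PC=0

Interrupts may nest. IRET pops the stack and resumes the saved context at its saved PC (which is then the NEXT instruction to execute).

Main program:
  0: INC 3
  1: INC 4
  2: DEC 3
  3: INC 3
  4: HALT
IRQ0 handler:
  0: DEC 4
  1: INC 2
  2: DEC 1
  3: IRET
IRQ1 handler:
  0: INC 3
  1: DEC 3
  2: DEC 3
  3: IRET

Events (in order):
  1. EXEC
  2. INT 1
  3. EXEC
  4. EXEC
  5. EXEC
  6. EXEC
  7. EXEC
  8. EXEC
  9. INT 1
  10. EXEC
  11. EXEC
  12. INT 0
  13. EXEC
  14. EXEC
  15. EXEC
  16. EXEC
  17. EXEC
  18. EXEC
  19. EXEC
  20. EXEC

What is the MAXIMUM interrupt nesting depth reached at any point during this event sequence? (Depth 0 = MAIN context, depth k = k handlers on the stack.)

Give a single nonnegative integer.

Answer: 2

Derivation:
Event 1 (EXEC): [MAIN] PC=0: INC 3 -> ACC=3 [depth=0]
Event 2 (INT 1): INT 1 arrives: push (MAIN, PC=1), enter IRQ1 at PC=0 (depth now 1) [depth=1]
Event 3 (EXEC): [IRQ1] PC=0: INC 3 -> ACC=6 [depth=1]
Event 4 (EXEC): [IRQ1] PC=1: DEC 3 -> ACC=3 [depth=1]
Event 5 (EXEC): [IRQ1] PC=2: DEC 3 -> ACC=0 [depth=1]
Event 6 (EXEC): [IRQ1] PC=3: IRET -> resume MAIN at PC=1 (depth now 0) [depth=0]
Event 7 (EXEC): [MAIN] PC=1: INC 4 -> ACC=4 [depth=0]
Event 8 (EXEC): [MAIN] PC=2: DEC 3 -> ACC=1 [depth=0]
Event 9 (INT 1): INT 1 arrives: push (MAIN, PC=3), enter IRQ1 at PC=0 (depth now 1) [depth=1]
Event 10 (EXEC): [IRQ1] PC=0: INC 3 -> ACC=4 [depth=1]
Event 11 (EXEC): [IRQ1] PC=1: DEC 3 -> ACC=1 [depth=1]
Event 12 (INT 0): INT 0 arrives: push (IRQ1, PC=2), enter IRQ0 at PC=0 (depth now 2) [depth=2]
Event 13 (EXEC): [IRQ0] PC=0: DEC 4 -> ACC=-3 [depth=2]
Event 14 (EXEC): [IRQ0] PC=1: INC 2 -> ACC=-1 [depth=2]
Event 15 (EXEC): [IRQ0] PC=2: DEC 1 -> ACC=-2 [depth=2]
Event 16 (EXEC): [IRQ0] PC=3: IRET -> resume IRQ1 at PC=2 (depth now 1) [depth=1]
Event 17 (EXEC): [IRQ1] PC=2: DEC 3 -> ACC=-5 [depth=1]
Event 18 (EXEC): [IRQ1] PC=3: IRET -> resume MAIN at PC=3 (depth now 0) [depth=0]
Event 19 (EXEC): [MAIN] PC=3: INC 3 -> ACC=-2 [depth=0]
Event 20 (EXEC): [MAIN] PC=4: HALT [depth=0]
Max depth observed: 2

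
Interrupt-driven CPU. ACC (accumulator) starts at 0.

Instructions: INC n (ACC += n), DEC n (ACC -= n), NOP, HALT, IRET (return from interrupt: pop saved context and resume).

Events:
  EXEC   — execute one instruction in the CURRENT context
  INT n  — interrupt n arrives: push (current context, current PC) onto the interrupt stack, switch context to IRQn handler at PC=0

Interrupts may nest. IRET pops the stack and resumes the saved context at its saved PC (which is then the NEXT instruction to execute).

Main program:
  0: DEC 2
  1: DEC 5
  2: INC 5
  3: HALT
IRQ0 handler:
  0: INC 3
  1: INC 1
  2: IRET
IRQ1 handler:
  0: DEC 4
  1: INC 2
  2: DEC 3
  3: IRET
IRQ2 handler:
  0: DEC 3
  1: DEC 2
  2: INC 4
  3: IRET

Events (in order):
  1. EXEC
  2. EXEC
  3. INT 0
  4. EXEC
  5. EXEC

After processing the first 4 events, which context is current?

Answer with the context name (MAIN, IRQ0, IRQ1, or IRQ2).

Event 1 (EXEC): [MAIN] PC=0: DEC 2 -> ACC=-2
Event 2 (EXEC): [MAIN] PC=1: DEC 5 -> ACC=-7
Event 3 (INT 0): INT 0 arrives: push (MAIN, PC=2), enter IRQ0 at PC=0 (depth now 1)
Event 4 (EXEC): [IRQ0] PC=0: INC 3 -> ACC=-4

Answer: IRQ0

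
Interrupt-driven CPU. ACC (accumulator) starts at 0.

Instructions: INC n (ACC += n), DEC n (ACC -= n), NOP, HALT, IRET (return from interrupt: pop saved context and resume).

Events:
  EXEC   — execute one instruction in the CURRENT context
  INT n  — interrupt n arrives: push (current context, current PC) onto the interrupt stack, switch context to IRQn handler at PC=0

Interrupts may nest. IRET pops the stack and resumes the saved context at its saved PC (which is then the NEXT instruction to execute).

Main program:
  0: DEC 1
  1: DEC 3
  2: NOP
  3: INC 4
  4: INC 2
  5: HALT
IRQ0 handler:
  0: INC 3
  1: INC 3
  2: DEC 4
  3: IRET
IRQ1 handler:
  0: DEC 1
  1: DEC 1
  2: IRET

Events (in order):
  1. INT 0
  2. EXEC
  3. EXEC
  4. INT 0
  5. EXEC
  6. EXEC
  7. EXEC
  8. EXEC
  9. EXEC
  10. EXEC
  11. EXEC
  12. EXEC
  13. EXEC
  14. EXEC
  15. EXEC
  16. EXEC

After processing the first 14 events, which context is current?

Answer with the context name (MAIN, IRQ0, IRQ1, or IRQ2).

Answer: MAIN

Derivation:
Event 1 (INT 0): INT 0 arrives: push (MAIN, PC=0), enter IRQ0 at PC=0 (depth now 1)
Event 2 (EXEC): [IRQ0] PC=0: INC 3 -> ACC=3
Event 3 (EXEC): [IRQ0] PC=1: INC 3 -> ACC=6
Event 4 (INT 0): INT 0 arrives: push (IRQ0, PC=2), enter IRQ0 at PC=0 (depth now 2)
Event 5 (EXEC): [IRQ0] PC=0: INC 3 -> ACC=9
Event 6 (EXEC): [IRQ0] PC=1: INC 3 -> ACC=12
Event 7 (EXEC): [IRQ0] PC=2: DEC 4 -> ACC=8
Event 8 (EXEC): [IRQ0] PC=3: IRET -> resume IRQ0 at PC=2 (depth now 1)
Event 9 (EXEC): [IRQ0] PC=2: DEC 4 -> ACC=4
Event 10 (EXEC): [IRQ0] PC=3: IRET -> resume MAIN at PC=0 (depth now 0)
Event 11 (EXEC): [MAIN] PC=0: DEC 1 -> ACC=3
Event 12 (EXEC): [MAIN] PC=1: DEC 3 -> ACC=0
Event 13 (EXEC): [MAIN] PC=2: NOP
Event 14 (EXEC): [MAIN] PC=3: INC 4 -> ACC=4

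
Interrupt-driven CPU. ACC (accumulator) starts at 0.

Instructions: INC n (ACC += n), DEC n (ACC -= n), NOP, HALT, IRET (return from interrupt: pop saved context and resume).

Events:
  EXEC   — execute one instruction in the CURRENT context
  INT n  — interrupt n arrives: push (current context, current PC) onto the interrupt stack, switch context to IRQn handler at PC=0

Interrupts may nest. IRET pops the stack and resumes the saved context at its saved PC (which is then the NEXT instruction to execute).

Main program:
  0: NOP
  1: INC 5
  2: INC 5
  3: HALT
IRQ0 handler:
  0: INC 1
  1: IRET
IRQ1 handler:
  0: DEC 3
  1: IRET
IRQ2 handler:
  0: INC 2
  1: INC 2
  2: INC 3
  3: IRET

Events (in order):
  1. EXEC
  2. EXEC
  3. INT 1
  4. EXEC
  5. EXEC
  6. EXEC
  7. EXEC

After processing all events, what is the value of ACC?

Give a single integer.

Answer: 7

Derivation:
Event 1 (EXEC): [MAIN] PC=0: NOP
Event 2 (EXEC): [MAIN] PC=1: INC 5 -> ACC=5
Event 3 (INT 1): INT 1 arrives: push (MAIN, PC=2), enter IRQ1 at PC=0 (depth now 1)
Event 4 (EXEC): [IRQ1] PC=0: DEC 3 -> ACC=2
Event 5 (EXEC): [IRQ1] PC=1: IRET -> resume MAIN at PC=2 (depth now 0)
Event 6 (EXEC): [MAIN] PC=2: INC 5 -> ACC=7
Event 7 (EXEC): [MAIN] PC=3: HALT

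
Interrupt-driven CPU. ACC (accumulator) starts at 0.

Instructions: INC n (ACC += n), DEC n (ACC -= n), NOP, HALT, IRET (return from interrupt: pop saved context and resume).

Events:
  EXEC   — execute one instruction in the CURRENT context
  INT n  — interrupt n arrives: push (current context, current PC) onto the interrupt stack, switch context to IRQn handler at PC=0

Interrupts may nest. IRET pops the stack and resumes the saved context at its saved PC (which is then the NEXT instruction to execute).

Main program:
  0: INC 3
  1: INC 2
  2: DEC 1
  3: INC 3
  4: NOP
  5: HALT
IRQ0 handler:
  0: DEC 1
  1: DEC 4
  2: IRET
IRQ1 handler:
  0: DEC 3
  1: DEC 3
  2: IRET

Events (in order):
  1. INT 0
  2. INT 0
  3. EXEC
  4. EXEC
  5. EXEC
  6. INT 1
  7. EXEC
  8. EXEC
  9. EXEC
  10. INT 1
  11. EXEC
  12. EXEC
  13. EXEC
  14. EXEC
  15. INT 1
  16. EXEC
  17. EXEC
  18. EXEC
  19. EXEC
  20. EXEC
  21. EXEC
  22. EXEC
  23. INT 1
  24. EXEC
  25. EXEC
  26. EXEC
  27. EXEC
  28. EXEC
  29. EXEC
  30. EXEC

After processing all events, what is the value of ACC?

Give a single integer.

Event 1 (INT 0): INT 0 arrives: push (MAIN, PC=0), enter IRQ0 at PC=0 (depth now 1)
Event 2 (INT 0): INT 0 arrives: push (IRQ0, PC=0), enter IRQ0 at PC=0 (depth now 2)
Event 3 (EXEC): [IRQ0] PC=0: DEC 1 -> ACC=-1
Event 4 (EXEC): [IRQ0] PC=1: DEC 4 -> ACC=-5
Event 5 (EXEC): [IRQ0] PC=2: IRET -> resume IRQ0 at PC=0 (depth now 1)
Event 6 (INT 1): INT 1 arrives: push (IRQ0, PC=0), enter IRQ1 at PC=0 (depth now 2)
Event 7 (EXEC): [IRQ1] PC=0: DEC 3 -> ACC=-8
Event 8 (EXEC): [IRQ1] PC=1: DEC 3 -> ACC=-11
Event 9 (EXEC): [IRQ1] PC=2: IRET -> resume IRQ0 at PC=0 (depth now 1)
Event 10 (INT 1): INT 1 arrives: push (IRQ0, PC=0), enter IRQ1 at PC=0 (depth now 2)
Event 11 (EXEC): [IRQ1] PC=0: DEC 3 -> ACC=-14
Event 12 (EXEC): [IRQ1] PC=1: DEC 3 -> ACC=-17
Event 13 (EXEC): [IRQ1] PC=2: IRET -> resume IRQ0 at PC=0 (depth now 1)
Event 14 (EXEC): [IRQ0] PC=0: DEC 1 -> ACC=-18
Event 15 (INT 1): INT 1 arrives: push (IRQ0, PC=1), enter IRQ1 at PC=0 (depth now 2)
Event 16 (EXEC): [IRQ1] PC=0: DEC 3 -> ACC=-21
Event 17 (EXEC): [IRQ1] PC=1: DEC 3 -> ACC=-24
Event 18 (EXEC): [IRQ1] PC=2: IRET -> resume IRQ0 at PC=1 (depth now 1)
Event 19 (EXEC): [IRQ0] PC=1: DEC 4 -> ACC=-28
Event 20 (EXEC): [IRQ0] PC=2: IRET -> resume MAIN at PC=0 (depth now 0)
Event 21 (EXEC): [MAIN] PC=0: INC 3 -> ACC=-25
Event 22 (EXEC): [MAIN] PC=1: INC 2 -> ACC=-23
Event 23 (INT 1): INT 1 arrives: push (MAIN, PC=2), enter IRQ1 at PC=0 (depth now 1)
Event 24 (EXEC): [IRQ1] PC=0: DEC 3 -> ACC=-26
Event 25 (EXEC): [IRQ1] PC=1: DEC 3 -> ACC=-29
Event 26 (EXEC): [IRQ1] PC=2: IRET -> resume MAIN at PC=2 (depth now 0)
Event 27 (EXEC): [MAIN] PC=2: DEC 1 -> ACC=-30
Event 28 (EXEC): [MAIN] PC=3: INC 3 -> ACC=-27
Event 29 (EXEC): [MAIN] PC=4: NOP
Event 30 (EXEC): [MAIN] PC=5: HALT

Answer: -27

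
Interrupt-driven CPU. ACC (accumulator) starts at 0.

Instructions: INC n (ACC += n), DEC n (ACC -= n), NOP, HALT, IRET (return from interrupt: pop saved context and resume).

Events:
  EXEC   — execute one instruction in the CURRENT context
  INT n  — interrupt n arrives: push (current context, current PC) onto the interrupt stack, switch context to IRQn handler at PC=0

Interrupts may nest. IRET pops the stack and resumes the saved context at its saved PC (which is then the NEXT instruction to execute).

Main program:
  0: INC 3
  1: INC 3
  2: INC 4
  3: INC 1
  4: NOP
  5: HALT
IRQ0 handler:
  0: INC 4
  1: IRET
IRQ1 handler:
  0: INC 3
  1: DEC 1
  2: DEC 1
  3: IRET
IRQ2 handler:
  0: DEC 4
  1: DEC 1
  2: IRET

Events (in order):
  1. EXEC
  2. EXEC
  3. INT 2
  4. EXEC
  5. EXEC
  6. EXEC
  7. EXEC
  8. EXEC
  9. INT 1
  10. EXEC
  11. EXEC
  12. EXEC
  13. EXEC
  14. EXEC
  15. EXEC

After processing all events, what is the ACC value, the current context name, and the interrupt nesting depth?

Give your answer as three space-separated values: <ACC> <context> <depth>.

Event 1 (EXEC): [MAIN] PC=0: INC 3 -> ACC=3
Event 2 (EXEC): [MAIN] PC=1: INC 3 -> ACC=6
Event 3 (INT 2): INT 2 arrives: push (MAIN, PC=2), enter IRQ2 at PC=0 (depth now 1)
Event 4 (EXEC): [IRQ2] PC=0: DEC 4 -> ACC=2
Event 5 (EXEC): [IRQ2] PC=1: DEC 1 -> ACC=1
Event 6 (EXEC): [IRQ2] PC=2: IRET -> resume MAIN at PC=2 (depth now 0)
Event 7 (EXEC): [MAIN] PC=2: INC 4 -> ACC=5
Event 8 (EXEC): [MAIN] PC=3: INC 1 -> ACC=6
Event 9 (INT 1): INT 1 arrives: push (MAIN, PC=4), enter IRQ1 at PC=0 (depth now 1)
Event 10 (EXEC): [IRQ1] PC=0: INC 3 -> ACC=9
Event 11 (EXEC): [IRQ1] PC=1: DEC 1 -> ACC=8
Event 12 (EXEC): [IRQ1] PC=2: DEC 1 -> ACC=7
Event 13 (EXEC): [IRQ1] PC=3: IRET -> resume MAIN at PC=4 (depth now 0)
Event 14 (EXEC): [MAIN] PC=4: NOP
Event 15 (EXEC): [MAIN] PC=5: HALT

Answer: 7 MAIN 0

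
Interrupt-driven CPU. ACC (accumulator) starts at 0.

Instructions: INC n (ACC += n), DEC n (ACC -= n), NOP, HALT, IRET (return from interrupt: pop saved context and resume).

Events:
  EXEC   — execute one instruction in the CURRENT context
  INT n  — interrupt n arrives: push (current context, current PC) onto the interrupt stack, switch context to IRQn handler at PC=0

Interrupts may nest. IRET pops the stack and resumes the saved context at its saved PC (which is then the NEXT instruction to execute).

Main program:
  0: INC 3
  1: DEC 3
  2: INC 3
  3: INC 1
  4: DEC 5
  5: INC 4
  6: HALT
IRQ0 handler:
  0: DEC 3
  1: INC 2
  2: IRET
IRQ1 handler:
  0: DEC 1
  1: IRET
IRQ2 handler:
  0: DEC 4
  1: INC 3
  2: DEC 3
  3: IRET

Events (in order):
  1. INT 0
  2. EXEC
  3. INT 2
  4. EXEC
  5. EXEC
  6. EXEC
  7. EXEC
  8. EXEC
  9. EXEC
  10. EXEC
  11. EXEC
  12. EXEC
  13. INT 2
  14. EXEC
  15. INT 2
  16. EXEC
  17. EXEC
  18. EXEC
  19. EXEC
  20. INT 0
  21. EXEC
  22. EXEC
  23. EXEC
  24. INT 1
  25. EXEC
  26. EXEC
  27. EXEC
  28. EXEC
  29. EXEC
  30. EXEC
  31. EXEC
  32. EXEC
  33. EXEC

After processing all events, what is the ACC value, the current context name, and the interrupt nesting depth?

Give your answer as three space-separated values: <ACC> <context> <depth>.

Answer: -12 MAIN 0

Derivation:
Event 1 (INT 0): INT 0 arrives: push (MAIN, PC=0), enter IRQ0 at PC=0 (depth now 1)
Event 2 (EXEC): [IRQ0] PC=0: DEC 3 -> ACC=-3
Event 3 (INT 2): INT 2 arrives: push (IRQ0, PC=1), enter IRQ2 at PC=0 (depth now 2)
Event 4 (EXEC): [IRQ2] PC=0: DEC 4 -> ACC=-7
Event 5 (EXEC): [IRQ2] PC=1: INC 3 -> ACC=-4
Event 6 (EXEC): [IRQ2] PC=2: DEC 3 -> ACC=-7
Event 7 (EXEC): [IRQ2] PC=3: IRET -> resume IRQ0 at PC=1 (depth now 1)
Event 8 (EXEC): [IRQ0] PC=1: INC 2 -> ACC=-5
Event 9 (EXEC): [IRQ0] PC=2: IRET -> resume MAIN at PC=0 (depth now 0)
Event 10 (EXEC): [MAIN] PC=0: INC 3 -> ACC=-2
Event 11 (EXEC): [MAIN] PC=1: DEC 3 -> ACC=-5
Event 12 (EXEC): [MAIN] PC=2: INC 3 -> ACC=-2
Event 13 (INT 2): INT 2 arrives: push (MAIN, PC=3), enter IRQ2 at PC=0 (depth now 1)
Event 14 (EXEC): [IRQ2] PC=0: DEC 4 -> ACC=-6
Event 15 (INT 2): INT 2 arrives: push (IRQ2, PC=1), enter IRQ2 at PC=0 (depth now 2)
Event 16 (EXEC): [IRQ2] PC=0: DEC 4 -> ACC=-10
Event 17 (EXEC): [IRQ2] PC=1: INC 3 -> ACC=-7
Event 18 (EXEC): [IRQ2] PC=2: DEC 3 -> ACC=-10
Event 19 (EXEC): [IRQ2] PC=3: IRET -> resume IRQ2 at PC=1 (depth now 1)
Event 20 (INT 0): INT 0 arrives: push (IRQ2, PC=1), enter IRQ0 at PC=0 (depth now 2)
Event 21 (EXEC): [IRQ0] PC=0: DEC 3 -> ACC=-13
Event 22 (EXEC): [IRQ0] PC=1: INC 2 -> ACC=-11
Event 23 (EXEC): [IRQ0] PC=2: IRET -> resume IRQ2 at PC=1 (depth now 1)
Event 24 (INT 1): INT 1 arrives: push (IRQ2, PC=1), enter IRQ1 at PC=0 (depth now 2)
Event 25 (EXEC): [IRQ1] PC=0: DEC 1 -> ACC=-12
Event 26 (EXEC): [IRQ1] PC=1: IRET -> resume IRQ2 at PC=1 (depth now 1)
Event 27 (EXEC): [IRQ2] PC=1: INC 3 -> ACC=-9
Event 28 (EXEC): [IRQ2] PC=2: DEC 3 -> ACC=-12
Event 29 (EXEC): [IRQ2] PC=3: IRET -> resume MAIN at PC=3 (depth now 0)
Event 30 (EXEC): [MAIN] PC=3: INC 1 -> ACC=-11
Event 31 (EXEC): [MAIN] PC=4: DEC 5 -> ACC=-16
Event 32 (EXEC): [MAIN] PC=5: INC 4 -> ACC=-12
Event 33 (EXEC): [MAIN] PC=6: HALT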